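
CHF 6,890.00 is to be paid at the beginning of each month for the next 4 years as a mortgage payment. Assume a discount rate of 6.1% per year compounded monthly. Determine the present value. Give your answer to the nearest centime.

CHF 294,294.86

This is an annuity due: 48 payments of CHF 6,890.00 at the beginning of each month.
Periodic rate r = 0.061/12 per month; n is counted in months.
PV = PMT × [(1 − (1+r)^−n)/r] × (1+r) = 6,890 × [1 − (1+r)^−48] / r × (1+r) = CHF 294,294.86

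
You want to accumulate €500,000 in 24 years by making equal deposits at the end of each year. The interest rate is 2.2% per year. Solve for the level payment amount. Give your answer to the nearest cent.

Level ordinary annuity; solve FV = PMT × [((1+r)^n − 1)/r] for PMT.
Periodic rate r = 0.022 per year.
With n = 24: PMT = 500,000 / ([((1+r)^n − 1)/r]) = €16,038.26

€16,038.26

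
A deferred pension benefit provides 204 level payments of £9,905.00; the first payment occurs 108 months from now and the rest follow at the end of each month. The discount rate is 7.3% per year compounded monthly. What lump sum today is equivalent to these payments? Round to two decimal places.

Ordinary annuity of 204 payments, first payment at period 108.
Periodic rate r = 0.073/12 per month; n is counted in months.
The ordinary-annuity PV formula values the stream one period before the first payment (period 107); discount that back 107 periods:
PV₀ = 9,905 × [1 − (1+r)^−204] / r × (1+r)^−107 = £603,984.22

£603,984.22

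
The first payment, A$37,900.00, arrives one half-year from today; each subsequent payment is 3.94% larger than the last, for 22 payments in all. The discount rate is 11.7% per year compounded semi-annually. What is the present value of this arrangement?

A$654,982.36

Periodic rate r = 0.117/2 per half-year; n is counted in half-years.
Growing ordinary annuity: PV = PMT₁ × [1 − ((1+g)/(1+r))^n] / (r − g) = 37,900 × [1 − ((1+0.0394)/(1+r))^22] / (r − 0.0394) = A$654,982.36.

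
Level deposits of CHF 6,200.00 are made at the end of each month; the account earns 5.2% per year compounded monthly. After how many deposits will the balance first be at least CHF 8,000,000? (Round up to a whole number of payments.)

437 payments

Periodic rate r = 0.052/12 per month; n is counted in months.
Ordinary annuity FV: 8,000,000 = 6,200 × [((1+r)^n − 1)/r].
(1+r)^n = 1 + 8,000,000 × r / 6,200, so n = ln(1 + 8,000,000·r/6,200) / ln(1+r) = 436.12.
Round up to a whole number of payments: n = 437.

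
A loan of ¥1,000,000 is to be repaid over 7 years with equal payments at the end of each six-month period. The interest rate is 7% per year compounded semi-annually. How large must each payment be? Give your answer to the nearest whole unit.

¥91,571

Level ordinary annuity; solve PV = PMT × [(1 − (1+r)^−n)/r] for PMT.
Periodic rate r = 0.07/2 per half-year; n is counted in half-years.
With n = 14: PMT = 1,000,000 / ([(1 − (1+r)^−n)/r]) = ¥91,571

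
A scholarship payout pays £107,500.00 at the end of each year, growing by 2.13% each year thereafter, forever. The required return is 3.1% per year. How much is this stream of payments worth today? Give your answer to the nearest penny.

£11,082,474.23

Periodic rate r = 0.031 per year.
Growing perpetuity (Gordon): PV = PMT₁ / (r − g) = 107,500 / (r − 0.0213) = £11,082,474.23.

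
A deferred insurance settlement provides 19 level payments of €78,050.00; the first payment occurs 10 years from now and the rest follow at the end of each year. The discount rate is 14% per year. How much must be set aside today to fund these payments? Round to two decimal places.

Ordinary annuity of 19 payments, first payment at period 10.
Periodic rate r = 0.14 per year.
The ordinary-annuity PV formula values the stream one period before the first payment (period 9); discount that back 9 periods:
PV₀ = 78,050 × [1 − (1+r)^−19] / r × (1+r)^−9 = €157,215.37

€157,215.37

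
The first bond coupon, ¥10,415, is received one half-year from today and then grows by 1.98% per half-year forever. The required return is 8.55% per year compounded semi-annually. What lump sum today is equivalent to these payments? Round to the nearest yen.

Periodic rate r = 0.0855/2 per half-year.
Growing perpetuity (Gordon): PV = PMT₁ / (r − g) = 10,415 / (r − 0.0198) = ¥453,813.

¥453,813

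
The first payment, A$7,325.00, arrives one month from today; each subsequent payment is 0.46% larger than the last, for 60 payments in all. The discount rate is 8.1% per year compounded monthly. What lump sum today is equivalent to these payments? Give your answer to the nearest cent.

Periodic rate r = 0.081/12 per month; n is counted in months.
Growing ordinary annuity: PV = PMT₁ × [1 − ((1+g)/(1+r))^n] / (r − g) = 7,325 × [1 − ((1+0.0046)/(1+r))^60] / (r − 0.0046) = A$410,152.30.

A$410,152.30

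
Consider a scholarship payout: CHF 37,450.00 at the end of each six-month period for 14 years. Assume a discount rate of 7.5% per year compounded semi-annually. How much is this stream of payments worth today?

CHF 642,417.71

This is an ordinary annuity: 28 payments of CHF 37,450.00 at the end of each six-month period.
Periodic rate r = 0.075/2 per half-year; n is counted in half-years.
PV = PMT × [(1 − (1+r)^−n)/r] = 37,450 × [1 − (1+r)^−28] / r = CHF 642,417.71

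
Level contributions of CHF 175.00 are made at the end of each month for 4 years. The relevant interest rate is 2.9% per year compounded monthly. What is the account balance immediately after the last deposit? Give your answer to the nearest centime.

CHF 8,895.22

This is an ordinary annuity: 48 deposits of CHF 175.00 at the end of each month.
Periodic rate r = 0.029/12 per month; n is counted in months.
FV = PMT × [((1+r)^n − 1)/r] = 175 × [(1+r)^48 − 1] / r = CHF 8,895.22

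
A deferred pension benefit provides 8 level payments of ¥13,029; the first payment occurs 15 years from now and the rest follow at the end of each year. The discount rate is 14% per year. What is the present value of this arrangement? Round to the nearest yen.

¥9,653

Ordinary annuity of 8 payments, first payment at period 15.
Periodic rate r = 0.14 per year.
The ordinary-annuity PV formula values the stream one period before the first payment (period 14); discount that back 14 periods:
PV₀ = 13,029 × [1 − (1+r)^−8] / r × (1+r)^−14 = ¥9,653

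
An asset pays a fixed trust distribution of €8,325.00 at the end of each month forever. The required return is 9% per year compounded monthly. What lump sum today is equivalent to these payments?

€1,110,000.00

Periodic rate r = 0.09/12 per month.
Level perpetuity: PV = PMT / r = 8,325 / (0.09/12) = €1,110,000.00.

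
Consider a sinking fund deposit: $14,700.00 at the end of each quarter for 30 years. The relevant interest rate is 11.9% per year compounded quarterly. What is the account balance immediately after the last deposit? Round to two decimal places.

$16,164,786.91

This is an ordinary annuity: 120 deposits of $14,700.00 at the end of each quarter.
Periodic rate r = 0.119/4 per quarter; n is counted in quarters.
FV = PMT × [((1+r)^n − 1)/r] = 14,700 × [(1+r)^120 − 1] / r = $16,164,786.91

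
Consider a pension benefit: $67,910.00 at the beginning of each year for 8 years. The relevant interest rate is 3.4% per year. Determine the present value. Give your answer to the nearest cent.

$484,702.74

This is an annuity due: 8 payments of $67,910.00 at the beginning of each year.
Periodic rate r = 0.034 per year.
PV = PMT × [(1 − (1+r)^−n)/r] × (1+r) = 67,910 × [1 − (1+r)^−8] / r × (1+r) = $484,702.74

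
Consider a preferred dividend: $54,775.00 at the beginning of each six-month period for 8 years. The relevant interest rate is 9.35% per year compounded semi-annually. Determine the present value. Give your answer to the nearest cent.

$636,019.32

This is an annuity due: 16 payments of $54,775.00 at the beginning of each six-month period.
Periodic rate r = 0.0935/2 per half-year; n is counted in half-years.
PV = PMT × [(1 − (1+r)^−n)/r] × (1+r) = 54,775 × [1 − (1+r)^−16] / r × (1+r) = $636,019.32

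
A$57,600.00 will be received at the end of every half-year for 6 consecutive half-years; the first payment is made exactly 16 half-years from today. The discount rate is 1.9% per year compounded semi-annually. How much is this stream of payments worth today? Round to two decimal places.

A$290,177.26

Ordinary annuity of 6 payments, first payment at period 16.
Periodic rate r = 0.019/2 per half-year; n is counted in half-years.
The ordinary-annuity PV formula values the stream one period before the first payment (period 15); discount that back 15 periods:
PV₀ = 57,600 × [1 − (1+r)^−6] / r × (1+r)^−15 = A$290,177.26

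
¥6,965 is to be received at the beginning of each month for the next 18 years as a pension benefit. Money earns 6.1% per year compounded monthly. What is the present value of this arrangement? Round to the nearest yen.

This is an annuity due: 216 payments of ¥6,965 at the beginning of each month.
Periodic rate r = 0.061/12 per month; n is counted in months.
PV = PMT × [(1 − (1+r)^−n)/r] × (1+r) = 6,965 × [1 − (1+r)^−216] / r × (1+r) = ¥916,525

¥916,525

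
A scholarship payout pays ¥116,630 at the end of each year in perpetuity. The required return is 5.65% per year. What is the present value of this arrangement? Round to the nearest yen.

Periodic rate r = 0.0565 per year.
Level perpetuity: PV = PMT / r = 116,630 / (0.0565) = ¥2,064,248.

¥2,064,248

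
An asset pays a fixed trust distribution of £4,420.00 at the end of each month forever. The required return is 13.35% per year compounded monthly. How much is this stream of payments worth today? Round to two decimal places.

Periodic rate r = 0.1335/12 per month.
Level perpetuity: PV = PMT / r = 4,420 / (0.1335/12) = £397,303.37.

£397,303.37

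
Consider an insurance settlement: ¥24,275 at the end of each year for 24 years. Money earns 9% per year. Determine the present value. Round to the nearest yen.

This is an ordinary annuity: 24 payments of ¥24,275 at the end of each year.
Periodic rate r = 0.09 per year.
PV = PMT × [(1 − (1+r)^−n)/r] = 24,275 × [1 − (1+r)^−24] / r = ¥235,628

¥235,628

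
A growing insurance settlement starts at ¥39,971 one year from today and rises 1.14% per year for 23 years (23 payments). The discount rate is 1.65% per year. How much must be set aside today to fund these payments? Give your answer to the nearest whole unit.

¥856,206

Periodic rate r = 0.0165 per year.
Growing ordinary annuity: PV = PMT₁ × [1 − ((1+g)/(1+r))^n] / (r − g) = 39,971 × [1 − ((1+0.0114)/(1+r))^23] / (r − 0.0114) = ¥856,206.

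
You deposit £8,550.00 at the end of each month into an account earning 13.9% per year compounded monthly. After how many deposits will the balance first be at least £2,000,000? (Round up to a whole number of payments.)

Periodic rate r = 0.139/12 per month; n is counted in months.
Ordinary annuity FV: 2,000,000 = 8,550 × [((1+r)^n − 1)/r].
(1+r)^n = 1 + 2,000,000 × r / 8,550, so n = ln(1 + 2,000,000·r/8,550) / ln(1+r) = 113.83.
Round up to a whole number of payments: n = 114.

114 payments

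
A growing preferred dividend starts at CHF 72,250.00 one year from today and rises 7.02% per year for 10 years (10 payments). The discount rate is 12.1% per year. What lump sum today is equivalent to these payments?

Periodic rate r = 0.121 per year.
Growing ordinary annuity: PV = PMT₁ × [1 − ((1+g)/(1+r))^n] / (r − g) = 72,250 × [1 − ((1+0.0702)/(1+r))^10] / (r − 0.0702) = CHF 527,770.59.

CHF 527,770.59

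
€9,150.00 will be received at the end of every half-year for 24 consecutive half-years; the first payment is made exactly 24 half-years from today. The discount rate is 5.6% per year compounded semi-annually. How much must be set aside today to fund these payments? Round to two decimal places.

Ordinary annuity of 24 payments, first payment at period 24.
Periodic rate r = 0.056/2 per half-year; n is counted in half-years.
The ordinary-annuity PV formula values the stream one period before the first payment (period 23); discount that back 23 periods:
PV₀ = 9,150 × [1 − (1+r)^−24] / r × (1+r)^−23 = €83,904.00

€83,904.00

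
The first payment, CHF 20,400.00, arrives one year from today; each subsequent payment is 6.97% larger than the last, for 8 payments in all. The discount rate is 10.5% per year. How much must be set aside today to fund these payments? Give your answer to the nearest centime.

Periodic rate r = 0.105 per year.
Growing ordinary annuity: PV = PMT₁ × [1 − ((1+g)/(1+r))^n] / (r − g) = 20,400 × [1 − ((1+0.0697)/(1+r))^8] / (r − 0.0697) = CHF 132,192.83.

CHF 132,192.83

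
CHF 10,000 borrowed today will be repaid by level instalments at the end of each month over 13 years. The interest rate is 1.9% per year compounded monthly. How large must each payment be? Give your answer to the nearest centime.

CHF 72.40

Level ordinary annuity; solve PV = PMT × [(1 − (1+r)^−n)/r] for PMT.
Periodic rate r = 0.019/12 per month; n is counted in months.
With n = 156: PMT = 10,000 / ([(1 − (1+r)^−n)/r]) = CHF 72.40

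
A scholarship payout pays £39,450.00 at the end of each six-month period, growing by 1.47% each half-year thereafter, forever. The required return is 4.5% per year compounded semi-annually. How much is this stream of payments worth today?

£5,057,692.31

Periodic rate r = 0.045/2 per half-year.
Growing perpetuity (Gordon): PV = PMT₁ / (r − g) = 39,450 / (r − 0.0147) = £5,057,692.31.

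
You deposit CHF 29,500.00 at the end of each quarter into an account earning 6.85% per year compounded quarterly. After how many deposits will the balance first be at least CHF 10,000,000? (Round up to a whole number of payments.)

Periodic rate r = 0.0685/4 per quarter; n is counted in quarters.
Ordinary annuity FV: 10,000,000 = 29,500 × [((1+r)^n − 1)/r].
(1+r)^n = 1 + 10,000,000 × r / 29,500, so n = ln(1 + 10,000,000·r/29,500) / ln(1+r) = 112.94.
Round up to a whole number of payments: n = 113.

113 payments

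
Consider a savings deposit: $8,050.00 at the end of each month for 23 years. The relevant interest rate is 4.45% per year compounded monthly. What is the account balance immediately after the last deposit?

This is an ordinary annuity: 276 deposits of $8,050.00 at the end of each month.
Periodic rate r = 0.0445/12 per month; n is counted in months.
FV = PMT × [((1+r)^n − 1)/r] = 8,050 × [(1+r)^276 − 1] / r = $3,858,908.86

$3,858,908.86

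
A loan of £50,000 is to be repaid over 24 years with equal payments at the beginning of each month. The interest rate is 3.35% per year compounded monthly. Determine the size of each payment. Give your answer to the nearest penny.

Level annuity due; solve PV = PMT × [(1 − (1+r)^−n)/r] × (1+r) for PMT.
Periodic rate r = 0.0335/12 per month; n is counted in months.
With n = 288: PMT = 50,000 / ([(1 − (1+r)^−n)/r] × (1+r)) = £252.18

£252.18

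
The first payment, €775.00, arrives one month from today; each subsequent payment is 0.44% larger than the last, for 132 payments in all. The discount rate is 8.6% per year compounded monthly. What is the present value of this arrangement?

€85,292.02

Periodic rate r = 0.086/12 per month; n is counted in months.
Growing ordinary annuity: PV = PMT₁ × [1 − ((1+g)/(1+r))^n] / (r − g) = 775 × [1 − ((1+0.0044)/(1+r))^132] / (r − 0.0044) = €85,292.02.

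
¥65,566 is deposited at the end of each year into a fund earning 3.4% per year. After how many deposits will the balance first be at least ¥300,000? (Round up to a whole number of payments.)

5 payments

Periodic rate r = 0.034 per year.
Ordinary annuity FV: 300,000 = 65,566 × [((1+r)^n − 1)/r].
(1+r)^n = 1 + 300,000 × r / 65,566, so n = ln(1 + 300,000·r/65,566) / ln(1+r) = 4.32.
Round up to a whole number of payments: n = 5.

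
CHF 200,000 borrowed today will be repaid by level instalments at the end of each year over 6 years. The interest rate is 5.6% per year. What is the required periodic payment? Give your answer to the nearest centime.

Level ordinary annuity; solve PV = PMT × [(1 − (1+r)^−n)/r] for PMT.
Periodic rate r = 0.056 per year.
With n = 6: PMT = 200,000 / ([(1 − (1+r)^−n)/r]) = CHF 40,162.78

CHF 40,162.78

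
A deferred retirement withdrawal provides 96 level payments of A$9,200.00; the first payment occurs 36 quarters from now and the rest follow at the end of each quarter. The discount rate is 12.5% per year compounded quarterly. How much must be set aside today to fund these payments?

A$95,049.42

Ordinary annuity of 96 payments, first payment at period 36.
Periodic rate r = 0.125/4 per quarter; n is counted in quarters.
The ordinary-annuity PV formula values the stream one period before the first payment (period 35); discount that back 35 periods:
PV₀ = 9,200 × [1 − (1+r)^−96] / r × (1+r)^−35 = A$95,049.42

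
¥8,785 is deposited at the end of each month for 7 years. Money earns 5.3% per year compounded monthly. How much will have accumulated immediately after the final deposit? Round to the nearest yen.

¥891,097

This is an ordinary annuity: 84 deposits of ¥8,785 at the end of each month.
Periodic rate r = 0.053/12 per month; n is counted in months.
FV = PMT × [((1+r)^n − 1)/r] = 8,785 × [(1+r)^84 − 1] / r = ¥891,097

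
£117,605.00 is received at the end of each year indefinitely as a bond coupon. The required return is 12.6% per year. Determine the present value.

£933,373.02

Periodic rate r = 0.126 per year.
Level perpetuity: PV = PMT / r = 117,605 / (0.126) = £933,373.02.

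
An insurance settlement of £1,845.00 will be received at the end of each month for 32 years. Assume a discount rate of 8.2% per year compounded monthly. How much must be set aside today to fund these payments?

£250,246.18

This is an ordinary annuity: 384 payments of £1,845.00 at the end of each month.
Periodic rate r = 0.082/12 per month; n is counted in months.
PV = PMT × [(1 − (1+r)^−n)/r] = 1,845 × [1 − (1+r)^−384] / r = £250,246.18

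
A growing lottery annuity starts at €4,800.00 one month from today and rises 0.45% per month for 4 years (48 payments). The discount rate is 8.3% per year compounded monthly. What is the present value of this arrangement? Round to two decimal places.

€216,374.08

Periodic rate r = 0.083/12 per month; n is counted in months.
Growing ordinary annuity: PV = PMT₁ × [1 − ((1+g)/(1+r))^n] / (r − g) = 4,800 × [1 − ((1+0.0045)/(1+r))^48] / (r − 0.0045) = €216,374.08.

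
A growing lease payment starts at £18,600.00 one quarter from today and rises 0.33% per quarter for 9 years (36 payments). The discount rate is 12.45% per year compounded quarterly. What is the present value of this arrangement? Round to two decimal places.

Periodic rate r = 0.1245/4 per quarter; n is counted in quarters.
Growing ordinary annuity: PV = PMT₁ × [1 − ((1+g)/(1+r))^n] / (r − g) = 18,600 × [1 − ((1+0.0033)/(1+r))^36] / (r − 0.0033) = £418,785.99.

£418,785.99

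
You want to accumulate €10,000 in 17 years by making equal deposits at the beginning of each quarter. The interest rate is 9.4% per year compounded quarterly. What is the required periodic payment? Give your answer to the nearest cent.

Level annuity due; solve FV = PMT × [((1+r)^n − 1)/r] × (1+r) for PMT.
Periodic rate r = 0.094/4 per quarter; n is counted in quarters.
With n = 68: PMT = 10,000 / ([((1+r)^n − 1)/r] × (1+r)) = €59.60

€59.60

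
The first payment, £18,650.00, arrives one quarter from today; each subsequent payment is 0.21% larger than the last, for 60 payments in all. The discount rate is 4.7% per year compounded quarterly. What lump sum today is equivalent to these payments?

Periodic rate r = 0.047/4 per quarter; n is counted in quarters.
Growing ordinary annuity: PV = PMT₁ × [1 − ((1+g)/(1+r))^n] / (r − g) = 18,650 × [1 − ((1+0.0021)/(1+r))^60] / (r − 0.0021) = £845,159.51.

£845,159.51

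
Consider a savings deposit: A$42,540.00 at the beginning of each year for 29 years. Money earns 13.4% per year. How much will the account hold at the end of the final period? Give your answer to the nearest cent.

A$13,446,520.41

This is an annuity due: 29 deposits of A$42,540.00 at the beginning of each year.
Periodic rate r = 0.134 per year.
FV = PMT × [((1+r)^n − 1)/r] × (1+r) = 42,540 × [(1+r)^29 − 1] / r × (1+r) = A$13,446,520.41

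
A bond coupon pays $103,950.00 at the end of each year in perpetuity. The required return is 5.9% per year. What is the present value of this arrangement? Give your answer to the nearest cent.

$1,761,864.41

Periodic rate r = 0.059 per year.
Level perpetuity: PV = PMT / r = 103,950 / (0.059) = $1,761,864.41.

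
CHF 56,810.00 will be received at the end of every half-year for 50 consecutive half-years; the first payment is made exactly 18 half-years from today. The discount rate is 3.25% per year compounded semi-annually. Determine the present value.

Ordinary annuity of 50 payments, first payment at period 18.
Periodic rate r = 0.0325/2 per half-year; n is counted in half-years.
The ordinary-annuity PV formula values the stream one period before the first payment (period 17); discount that back 17 periods:
PV₀ = 56,810 × [1 − (1+r)^−50] / r × (1+r)^−17 = CHF 1,470,814.91

CHF 1,470,814.91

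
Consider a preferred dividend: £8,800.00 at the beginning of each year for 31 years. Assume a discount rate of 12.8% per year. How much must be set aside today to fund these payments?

This is an annuity due: 31 payments of £8,800.00 at the beginning of each year.
Periodic rate r = 0.128 per year.
PV = PMT × [(1 − (1+r)^−n)/r] × (1+r) = 8,800 × [1 − (1+r)^−31] / r × (1+r) = £75,696.47

£75,696.47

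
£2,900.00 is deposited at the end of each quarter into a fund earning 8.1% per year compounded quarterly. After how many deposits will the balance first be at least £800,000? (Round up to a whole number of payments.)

95 payments

Periodic rate r = 0.081/4 per quarter; n is counted in quarters.
Ordinary annuity FV: 800,000 = 2,900 × [((1+r)^n − 1)/r].
(1+r)^n = 1 + 800,000 × r / 2,900, so n = ln(1 + 800,000·r/2,900) / ln(1+r) = 94.02.
Round up to a whole number of payments: n = 95.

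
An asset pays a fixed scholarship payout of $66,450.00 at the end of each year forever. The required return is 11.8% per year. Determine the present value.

$563,135.59

Periodic rate r = 0.118 per year.
Level perpetuity: PV = PMT / r = 66,450 / (0.118) = $563,135.59.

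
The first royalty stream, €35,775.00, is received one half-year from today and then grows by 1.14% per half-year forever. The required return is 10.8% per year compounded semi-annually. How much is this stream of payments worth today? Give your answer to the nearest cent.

€839,788.73

Periodic rate r = 0.108/2 per half-year.
Growing perpetuity (Gordon): PV = PMT₁ / (r − g) = 35,775 / (r − 0.0114) = €839,788.73.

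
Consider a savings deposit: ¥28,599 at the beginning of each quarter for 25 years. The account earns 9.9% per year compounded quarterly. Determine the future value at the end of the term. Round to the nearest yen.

¥12,467,571

This is an annuity due: 100 deposits of ¥28,599 at the beginning of each quarter.
Periodic rate r = 0.099/4 per quarter; n is counted in quarters.
FV = PMT × [((1+r)^n − 1)/r] × (1+r) = 28,599 × [(1+r)^100 − 1] / r × (1+r) = ¥12,467,571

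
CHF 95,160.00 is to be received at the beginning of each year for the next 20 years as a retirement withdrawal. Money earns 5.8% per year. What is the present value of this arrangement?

This is an annuity due: 20 payments of CHF 95,160.00 at the beginning of each year.
Periodic rate r = 0.058 per year.
PV = PMT × [(1 − (1+r)^−n)/r] × (1+r) = 95,160 × [1 − (1+r)^−20] / r × (1+r) = CHF 1,173,768.85

CHF 1,173,768.85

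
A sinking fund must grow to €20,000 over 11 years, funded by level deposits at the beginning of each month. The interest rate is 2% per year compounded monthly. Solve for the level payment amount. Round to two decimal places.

€135.36

Level annuity due; solve FV = PMT × [((1+r)^n − 1)/r] × (1+r) for PMT.
Periodic rate r = 0.02/12 per month; n is counted in months.
With n = 132: PMT = 20,000 / ([((1+r)^n − 1)/r] × (1+r)) = €135.36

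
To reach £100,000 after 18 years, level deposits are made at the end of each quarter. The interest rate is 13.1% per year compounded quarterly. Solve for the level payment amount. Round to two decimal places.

£356.84

Level ordinary annuity; solve FV = PMT × [((1+r)^n − 1)/r] for PMT.
Periodic rate r = 0.131/4 per quarter; n is counted in quarters.
With n = 72: PMT = 100,000 / ([((1+r)^n − 1)/r]) = £356.84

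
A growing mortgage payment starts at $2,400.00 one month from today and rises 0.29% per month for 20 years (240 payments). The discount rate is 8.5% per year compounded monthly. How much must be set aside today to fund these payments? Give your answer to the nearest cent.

Periodic rate r = 0.085/12 per month; n is counted in months.
Growing ordinary annuity: PV = PMT₁ × [1 − ((1+g)/(1+r))^n] / (r − g) = 2,400 × [1 − ((1+0.0029)/(1+r))^240] / (r − 0.0029) = $362,442.78.

$362,442.78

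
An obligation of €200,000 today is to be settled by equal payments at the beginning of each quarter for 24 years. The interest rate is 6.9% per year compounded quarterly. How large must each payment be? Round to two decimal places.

Level annuity due; solve PV = PMT × [(1 − (1+r)^−n)/r] × (1+r) for PMT.
Periodic rate r = 0.069/4 per quarter; n is counted in quarters.
With n = 96: PMT = 200,000 / ([(1 − (1+r)^−n)/r] × (1+r)) = €4,205.81

€4,205.81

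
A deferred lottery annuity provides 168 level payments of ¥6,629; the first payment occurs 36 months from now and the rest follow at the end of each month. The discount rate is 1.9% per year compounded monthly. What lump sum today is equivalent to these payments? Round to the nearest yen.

¥924,544

Ordinary annuity of 168 payments, first payment at period 36.
Periodic rate r = 0.019/12 per month; n is counted in months.
The ordinary-annuity PV formula values the stream one period before the first payment (period 35); discount that back 35 periods:
PV₀ = 6,629 × [1 − (1+r)^−168] / r × (1+r)^−35 = ¥924,544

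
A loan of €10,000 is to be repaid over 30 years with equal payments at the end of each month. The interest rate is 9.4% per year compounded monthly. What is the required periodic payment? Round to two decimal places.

€83.36

Level ordinary annuity; solve PV = PMT × [(1 − (1+r)^−n)/r] for PMT.
Periodic rate r = 0.094/12 per month; n is counted in months.
With n = 360: PMT = 10,000 / ([(1 − (1+r)^−n)/r]) = €83.36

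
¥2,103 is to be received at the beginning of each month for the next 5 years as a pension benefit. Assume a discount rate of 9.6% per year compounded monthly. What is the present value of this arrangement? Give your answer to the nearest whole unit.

¥100,701

This is an annuity due: 60 payments of ¥2,103 at the beginning of each month.
Periodic rate r = 0.096/12 per month; n is counted in months.
PV = PMT × [(1 − (1+r)^−n)/r] × (1+r) = 2,103 × [1 − (1+r)^−60] / r × (1+r) = ¥100,701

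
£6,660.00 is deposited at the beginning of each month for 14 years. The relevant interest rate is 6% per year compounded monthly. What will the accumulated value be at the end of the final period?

£1,755,684.49

This is an annuity due: 168 deposits of £6,660.00 at the beginning of each month.
Periodic rate r = 0.06/12 per month; n is counted in months.
FV = PMT × [((1+r)^n − 1)/r] × (1+r) = 6,660 × [(1+r)^168 − 1] / r × (1+r) = £1,755,684.49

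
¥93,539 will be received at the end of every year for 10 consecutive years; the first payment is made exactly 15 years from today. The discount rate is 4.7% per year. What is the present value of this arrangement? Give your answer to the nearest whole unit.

¥385,305

Ordinary annuity of 10 payments, first payment at period 15.
Periodic rate r = 0.047 per year.
The ordinary-annuity PV formula values the stream one period before the first payment (period 14); discount that back 14 periods:
PV₀ = 93,539 × [1 − (1+r)^−10] / r × (1+r)^−14 = ¥385,305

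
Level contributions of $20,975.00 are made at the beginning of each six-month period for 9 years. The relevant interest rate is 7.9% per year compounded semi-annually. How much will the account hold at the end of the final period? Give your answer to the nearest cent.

$556,600.55

This is an annuity due: 18 deposits of $20,975.00 at the beginning of each six-month period.
Periodic rate r = 0.079/2 per half-year; n is counted in half-years.
FV = PMT × [((1+r)^n − 1)/r] × (1+r) = 20,975 × [(1+r)^18 − 1] / r × (1+r) = $556,600.55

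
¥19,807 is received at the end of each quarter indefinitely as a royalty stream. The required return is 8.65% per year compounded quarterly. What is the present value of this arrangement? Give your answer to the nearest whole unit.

Periodic rate r = 0.0865/4 per quarter.
Level perpetuity: PV = PMT / r = 19,807 / (0.0865/4) = ¥915,931.

¥915,931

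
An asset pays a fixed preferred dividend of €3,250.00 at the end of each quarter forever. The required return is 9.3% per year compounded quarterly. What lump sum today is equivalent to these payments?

€139,784.95

Periodic rate r = 0.093/4 per quarter.
Level perpetuity: PV = PMT / r = 3,250 / (0.093/4) = €139,784.95.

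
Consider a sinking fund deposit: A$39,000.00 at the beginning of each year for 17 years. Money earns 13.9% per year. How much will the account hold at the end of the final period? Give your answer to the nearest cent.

This is an annuity due: 17 deposits of A$39,000.00 at the beginning of each year.
Periodic rate r = 0.139 per year.
FV = PMT × [((1+r)^n − 1)/r] × (1+r) = 39,000 × [(1+r)^17 − 1] / r × (1+r) = A$2,601,056.47

A$2,601,056.47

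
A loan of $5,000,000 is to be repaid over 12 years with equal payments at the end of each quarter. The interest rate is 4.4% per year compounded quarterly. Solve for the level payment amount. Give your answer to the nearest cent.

$134,634.34

Level ordinary annuity; solve PV = PMT × [(1 − (1+r)^−n)/r] for PMT.
Periodic rate r = 0.044/4 per quarter; n is counted in quarters.
With n = 48: PMT = 5,000,000 / ([(1 − (1+r)^−n)/r]) = $134,634.34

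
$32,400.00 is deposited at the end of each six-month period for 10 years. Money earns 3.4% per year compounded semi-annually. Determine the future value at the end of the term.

This is an ordinary annuity: 20 deposits of $32,400.00 at the end of each six-month period.
Periodic rate r = 0.034/2 per half-year; n is counted in half-years.
FV = PMT × [((1+r)^n − 1)/r] = 32,400 × [(1+r)^20 − 1] / r = $764,141.54

$764,141.54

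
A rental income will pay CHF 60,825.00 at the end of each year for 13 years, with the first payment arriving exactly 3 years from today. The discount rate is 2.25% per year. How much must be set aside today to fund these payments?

CHF 649,470.86

Ordinary annuity of 13 payments, first payment at period 3.
Periodic rate r = 0.0225 per year.
The ordinary-annuity PV formula values the stream one period before the first payment (period 2); discount that back 2 periods:
PV₀ = 60,825 × [1 − (1+r)^−13] / r × (1+r)^−2 = CHF 649,470.86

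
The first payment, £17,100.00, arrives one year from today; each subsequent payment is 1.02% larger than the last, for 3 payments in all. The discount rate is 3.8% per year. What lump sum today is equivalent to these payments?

Periodic rate r = 0.038 per year.
Growing ordinary annuity: PV = PMT₁ × [1 − ((1+g)/(1+r))^n] / (r − g) = 17,100 × [1 − ((1+0.0102)/(1+r))^3] / (r − 0.0102) = £48,110.15.

£48,110.15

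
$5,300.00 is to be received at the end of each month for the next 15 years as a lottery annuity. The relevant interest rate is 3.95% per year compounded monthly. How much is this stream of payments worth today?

$718,951.33

This is an ordinary annuity: 180 payments of $5,300.00 at the end of each month.
Periodic rate r = 0.0395/12 per month; n is counted in months.
PV = PMT × [(1 − (1+r)^−n)/r] = 5,300 × [1 − (1+r)^−180] / r = $718,951.33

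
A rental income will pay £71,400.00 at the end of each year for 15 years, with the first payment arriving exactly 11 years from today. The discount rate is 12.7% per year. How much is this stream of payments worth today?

£141,780.15

Ordinary annuity of 15 payments, first payment at period 11.
Periodic rate r = 0.127 per year.
The ordinary-annuity PV formula values the stream one period before the first payment (period 10); discount that back 10 periods:
PV₀ = 71,400 × [1 − (1+r)^−15] / r × (1+r)^−10 = £141,780.15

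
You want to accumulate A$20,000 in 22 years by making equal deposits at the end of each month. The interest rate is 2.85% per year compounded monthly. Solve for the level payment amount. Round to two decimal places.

A$54.56

Level ordinary annuity; solve FV = PMT × [((1+r)^n − 1)/r] for PMT.
Periodic rate r = 0.0285/12 per month; n is counted in months.
With n = 264: PMT = 20,000 / ([((1+r)^n − 1)/r]) = A$54.56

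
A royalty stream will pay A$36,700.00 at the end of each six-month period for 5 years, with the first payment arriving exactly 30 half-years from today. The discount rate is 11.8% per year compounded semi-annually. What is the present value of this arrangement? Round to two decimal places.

Ordinary annuity of 10 payments, first payment at period 30.
Periodic rate r = 0.118/2 per half-year; n is counted in half-years.
The ordinary-annuity PV formula values the stream one period before the first payment (period 29); discount that back 29 periods:
PV₀ = 36,700 × [1 − (1+r)^−10] / r × (1+r)^−29 = A$51,478.55

A$51,478.55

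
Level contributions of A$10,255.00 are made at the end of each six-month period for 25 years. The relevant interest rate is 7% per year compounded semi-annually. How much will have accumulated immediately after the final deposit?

This is an ordinary annuity: 50 deposits of A$10,255.00 at the end of each six-month period.
Periodic rate r = 0.07/2 per half-year; n is counted in half-years.
FV = PMT × [((1+r)^n − 1)/r] = 10,255 × [(1+r)^50 − 1] / r = A$1,343,383.57

A$1,343,383.57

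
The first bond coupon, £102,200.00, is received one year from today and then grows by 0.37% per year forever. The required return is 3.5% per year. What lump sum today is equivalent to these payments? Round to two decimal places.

Periodic rate r = 0.035 per year.
Growing perpetuity (Gordon): PV = PMT₁ / (r − g) = 102,200 / (r − 0.0037) = £3,265,175.72.

£3,265,175.72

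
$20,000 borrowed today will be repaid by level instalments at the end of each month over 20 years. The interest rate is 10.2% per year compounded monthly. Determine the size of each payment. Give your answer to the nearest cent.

Level ordinary annuity; solve PV = PMT × [(1 − (1+r)^−n)/r] for PMT.
Periodic rate r = 0.102/12 per month; n is counted in months.
With n = 240: PMT = 20,000 / ([(1 − (1+r)^−n)/r]) = $195.66

$195.66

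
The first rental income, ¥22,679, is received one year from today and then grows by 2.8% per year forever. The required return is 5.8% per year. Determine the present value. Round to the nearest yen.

¥755,967

Periodic rate r = 0.058 per year.
Growing perpetuity (Gordon): PV = PMT₁ / (r − g) = 22,679 / (r − 0.028) = ¥755,967.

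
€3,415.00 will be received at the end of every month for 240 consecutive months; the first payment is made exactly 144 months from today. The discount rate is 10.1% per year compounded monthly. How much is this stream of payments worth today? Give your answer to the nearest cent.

Ordinary annuity of 240 payments, first payment at period 144.
Periodic rate r = 0.101/12 per month; n is counted in months.
The ordinary-annuity PV formula values the stream one period before the first payment (period 143); discount that back 143 periods:
PV₀ = 3,415 × [1 − (1+r)^−240] / r × (1+r)^−143 = €106,012.20

€106,012.20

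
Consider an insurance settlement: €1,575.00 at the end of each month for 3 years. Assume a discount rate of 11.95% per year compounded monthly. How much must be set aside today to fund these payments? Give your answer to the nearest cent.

This is an ordinary annuity: 36 payments of €1,575.00 at the end of each month.
Periodic rate r = 0.1195/12 per month; n is counted in months.
PV = PMT × [(1 − (1+r)^−n)/r] = 1,575 × [1 − (1+r)^−36] / r = €47,453.43

€47,453.43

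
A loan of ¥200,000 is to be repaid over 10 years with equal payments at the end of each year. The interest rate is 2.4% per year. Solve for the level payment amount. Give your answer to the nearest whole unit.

Level ordinary annuity; solve PV = PMT × [(1 − (1+r)^−n)/r] for PMT.
Periodic rate r = 0.024 per year.
With n = 10: PMT = 200,000 / ([(1 − (1+r)^−n)/r]) = ¥22,734

¥22,734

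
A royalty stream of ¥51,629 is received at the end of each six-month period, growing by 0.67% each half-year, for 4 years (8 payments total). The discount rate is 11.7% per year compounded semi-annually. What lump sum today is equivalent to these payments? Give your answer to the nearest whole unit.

¥329,527

Periodic rate r = 0.117/2 per half-year; n is counted in half-years.
Growing ordinary annuity: PV = PMT₁ × [1 − ((1+g)/(1+r))^n] / (r − g) = 51,629 × [1 − ((1+0.0067)/(1+r))^8] / (r − 0.0067) = ¥329,527.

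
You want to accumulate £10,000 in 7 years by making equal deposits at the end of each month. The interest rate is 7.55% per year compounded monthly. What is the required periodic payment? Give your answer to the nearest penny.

Level ordinary annuity; solve FV = PMT × [((1+r)^n − 1)/r] for PMT.
Periodic rate r = 0.0755/12 per month; n is counted in months.
With n = 84: PMT = 10,000 / ([((1+r)^n − 1)/r]) = £90.71

£90.71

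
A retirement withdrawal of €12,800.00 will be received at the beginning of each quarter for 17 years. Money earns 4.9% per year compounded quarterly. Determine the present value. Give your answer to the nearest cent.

This is an annuity due: 68 payments of €12,800.00 at the beginning of each quarter.
Periodic rate r = 0.049/4 per quarter; n is counted in quarters.
PV = PMT × [(1 − (1+r)^−n)/r] × (1+r) = 12,800 × [1 − (1+r)^−68] / r × (1+r) = €595,538.06

€595,538.06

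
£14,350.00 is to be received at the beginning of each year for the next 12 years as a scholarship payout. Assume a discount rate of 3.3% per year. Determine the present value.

This is an annuity due: 12 payments of £14,350.00 at the beginning of each year.
Periodic rate r = 0.033 per year.
PV = PMT × [(1 − (1+r)^−n)/r] × (1+r) = 14,350 × [1 − (1+r)^−12] / r × (1+r) = £144,945.80

£144,945.80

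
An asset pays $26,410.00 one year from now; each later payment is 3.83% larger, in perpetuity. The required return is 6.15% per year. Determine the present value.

Periodic rate r = 0.0615 per year.
Growing perpetuity (Gordon): PV = PMT₁ / (r − g) = 26,410 / (r − 0.0383) = $1,138,362.07.

$1,138,362.07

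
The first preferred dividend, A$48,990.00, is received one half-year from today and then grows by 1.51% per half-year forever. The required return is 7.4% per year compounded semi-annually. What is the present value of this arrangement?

A$2,236,986.30

Periodic rate r = 0.074/2 per half-year.
Growing perpetuity (Gordon): PV = PMT₁ / (r − g) = 48,990 / (r − 0.0151) = A$2,236,986.30.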